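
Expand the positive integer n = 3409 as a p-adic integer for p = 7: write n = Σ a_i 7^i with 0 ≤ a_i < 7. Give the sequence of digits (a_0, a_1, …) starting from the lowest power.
(a_0, a_1, …) = (0, 4, 6, 2, 1)

Repeated division by 7 gives the digits low-to-high: 3409 = 4·7^1 + 6·7^2 + 2·7^3 + 1·7^4. Digit sequence: (0, 4, 6, 2, 1).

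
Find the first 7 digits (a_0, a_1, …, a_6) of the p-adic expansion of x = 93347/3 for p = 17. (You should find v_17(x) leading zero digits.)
(a_0, …, a_6) = (0, 0, 0, 12, 11, 5, 11)

v_17(93347/3) = 3, so a_0 = ... = a_2 = 0. Factor out: x = 17^3 · u with u = 19/3 a unit in ℤ_17. Expand u iteratively via a_{v+i} = u_i mod 17, u_{i+1} = (u_i − a_{v+i})/17:
  u_0 = 19/3;  a_3 = 12;  u_1 = (u_0 − 12)/17 = -1/3
  u_1 = -1/3;  a_4 = 11;  u_2 = (u_1 − 11)/17 = -2/3
  u_2 = -2/3;  a_5 = 5;  u_3 = (u_2 − 5)/17 = -1/3
  u_3 = -1/3;  a_6 = 11;  u_4 = (u_3 − 11)/17 = -2/3
Digits: (0, 0, 0, 12, 11, 5, 11).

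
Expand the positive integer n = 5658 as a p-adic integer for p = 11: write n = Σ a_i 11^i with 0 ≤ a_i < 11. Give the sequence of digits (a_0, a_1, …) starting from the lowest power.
(a_0, a_1, …) = (4, 8, 2, 4)

Repeated division by 11 gives the digits low-to-high: 5658 = 4 + 8·11^1 + 2·11^2 + 4·11^3. Digit sequence: (4, 8, 2, 4).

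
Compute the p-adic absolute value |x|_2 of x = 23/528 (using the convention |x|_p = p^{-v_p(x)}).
|23/528|_2 = 16

Step 1 — compute v_2(x) by factoring powers of 2 out of the numerator and denominator: v_2(23/528) = -4. Step 2 — apply |x|_p = p^{-v_p(x)} = 2^{4} = 16.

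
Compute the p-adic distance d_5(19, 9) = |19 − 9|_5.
d_5(19, 9) = 1/5

Step 1 — x − y = 19 − 9 = 10. Step 2 — v_5(10) = 1 (factor: 10 = (5^1 · 2); the sign does not affect v_p). Step 3 — |x − y|_5 = 5^{-1} = 1/5.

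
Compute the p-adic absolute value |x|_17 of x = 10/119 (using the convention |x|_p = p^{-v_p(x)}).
|10/119|_17 = 17

Step 1 — compute v_17(x) by factoring powers of 17 out of the numerator and denominator: v_17(10/119) = -1. Step 2 — apply |x|_p = p^{-v_p(x)} = 17^{1} = 17.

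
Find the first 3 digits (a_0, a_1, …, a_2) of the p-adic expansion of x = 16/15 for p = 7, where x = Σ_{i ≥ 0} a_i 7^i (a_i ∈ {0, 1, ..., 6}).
(a_0, …, a_2) = (2, 5, 3)

v_7(16/15) = 0 (numerator and denominator both coprime to 7), so x ∈ ℤ_7^×. Compute digits iteratively via a_i = x_i mod 7, x_{i+1} = (x_i − a_i)/7, with x_0 = x:
  x_0 = 16/15;  a_0 = 2;  x_1 = (x_0 − 2)/7 = -2/15
  x_1 = -2/15;  a_1 = 5;  x_2 = (x_1 − 5)/7 = -11/15
  x_2 = -11/15;  a_2 = 3;  x_3 = (x_2 − 3)/7 = -8/15
Digits: (2, 5, 3).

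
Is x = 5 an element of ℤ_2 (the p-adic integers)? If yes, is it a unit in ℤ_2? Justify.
x ∈ ℤ_2^× (unit); v_2(x) = 0

ℤ_2 = {x ∈ ℚ_2 : v_2(x) ≥ 0} and ℤ_2^× = {x ∈ ℤ_2 : v_2(x) = 0}. Here v_2(5) = v_2(num) − v_2(den) = 0; compare against these criteria.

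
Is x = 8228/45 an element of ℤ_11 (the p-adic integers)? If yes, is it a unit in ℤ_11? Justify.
x ∈ ℤ_11 but not a unit; v_11(x) = 2 > 0

ℤ_11 = {x ∈ ℚ_11 : v_11(x) ≥ 0} and ℤ_11^× = {x ∈ ℤ_11 : v_11(x) = 0}. Here v_11(8228/45) = v_11(num) − v_11(den) = 2; compare against these criteria.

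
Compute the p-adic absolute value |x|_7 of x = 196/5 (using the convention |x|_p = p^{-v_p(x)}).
|196/5|_7 = 1/49

Step 1 — compute v_7(x) by factoring powers of 7 out of the numerator and denominator: v_7(196/5) = 2. Step 2 — apply |x|_p = p^{-v_p(x)} = 7^{-2} = 1/49.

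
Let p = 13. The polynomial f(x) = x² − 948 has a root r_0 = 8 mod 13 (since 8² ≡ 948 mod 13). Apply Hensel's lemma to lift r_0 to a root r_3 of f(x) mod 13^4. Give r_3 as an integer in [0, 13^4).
r_3 = 26554 (mod 28561)

Hensel's recurrence: r_{i+1} = r_i − f(r_i)·(f′(r_i))^{-1} mod 13^{i+2}, with f′(x) = 2x. Iterate:
  r_0 = 8 (mod 13)
  r_1 = 21 (mod 169)
  r_2 = 190 (mod 2197)
  r_3 = 26554 (mod 28561)
Final: r_3 = 26554, and one checks f(r_3) ≡ 0 mod 13^4.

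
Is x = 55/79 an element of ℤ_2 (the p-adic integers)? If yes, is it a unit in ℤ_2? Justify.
x ∈ ℤ_2^× (unit); v_2(x) = 0

ℤ_2 = {x ∈ ℚ_2 : v_2(x) ≥ 0} and ℤ_2^× = {x ∈ ℤ_2 : v_2(x) = 0}. Here v_2(55/79) = v_2(num) − v_2(den) = 0; compare against these criteria.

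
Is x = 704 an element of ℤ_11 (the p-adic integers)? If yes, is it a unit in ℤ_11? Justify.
x ∈ ℤ_11 but not a unit; v_11(x) = 1 > 0

ℤ_11 = {x ∈ ℚ_11 : v_11(x) ≥ 0} and ℤ_11^× = {x ∈ ℤ_11 : v_11(x) = 0}. Here v_11(704) = v_11(num) − v_11(den) = 1; compare against these criteria.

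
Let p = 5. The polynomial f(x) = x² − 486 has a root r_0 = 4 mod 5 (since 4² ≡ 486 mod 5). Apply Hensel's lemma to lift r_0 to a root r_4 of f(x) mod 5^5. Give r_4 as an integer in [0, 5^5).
r_4 = 269 (mod 3125)

Hensel's recurrence: r_{i+1} = r_i − f(r_i)·(f′(r_i))^{-1} mod 5^{i+2}, with f′(x) = 2x. Iterate:
  r_0 = 4 (mod 5)
  r_1 = 19 (mod 25)
  r_2 = 19 (mod 125)
  r_3 = 269 (mod 625)
  r_4 = 269 (mod 3125)
Final: r_4 = 269, and one checks f(r_4) ≡ 0 mod 5^5.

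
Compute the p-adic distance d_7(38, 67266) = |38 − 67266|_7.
d_7(38, 67266) = 1/16807

Step 1 — x − y = 38 − 67266 = -67228. Step 2 — v_7(-67228) = 5 (factor: -67228 = −(7^5 · 4); the sign does not affect v_p). Step 3 — |x − y|_7 = 7^{-5} = 1/16807.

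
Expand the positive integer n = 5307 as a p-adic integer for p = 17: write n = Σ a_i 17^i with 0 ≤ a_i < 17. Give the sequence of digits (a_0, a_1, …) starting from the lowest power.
(a_0, a_1, …) = (3, 6, 1, 1)

Repeated division by 17 gives the digits low-to-high: 5307 = 3 + 6·17^1 + 1·17^2 + 1·17^3. Digit sequence: (3, 6, 1, 1).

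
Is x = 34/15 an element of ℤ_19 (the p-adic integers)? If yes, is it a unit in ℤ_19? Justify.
x ∈ ℤ_19^× (unit); v_19(x) = 0

ℤ_19 = {x ∈ ℚ_19 : v_19(x) ≥ 0} and ℤ_19^× = {x ∈ ℤ_19 : v_19(x) = 0}. Here v_19(34/15) = v_19(num) − v_19(den) = 0; compare against these criteria.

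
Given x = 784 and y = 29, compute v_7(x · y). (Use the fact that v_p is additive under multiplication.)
v_7(22736) = 2

v_p(x) = 2 (factor: 784 = 7^2 · 16); v_p(y) = 0 (factor: 29 = 7^0 · 29). Additivity: v_p(xy) = v_p(x) + v_p(y) = 2 + 0 = 2. (Direct check: xy = 22736 = 7^2 · (464).)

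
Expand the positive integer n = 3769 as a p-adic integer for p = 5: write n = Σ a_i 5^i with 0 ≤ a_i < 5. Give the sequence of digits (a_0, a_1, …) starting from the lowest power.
(a_0, a_1, …) = (4, 3, 0, 0, 1, 1)

Repeated division by 5 gives the digits low-to-high: 3769 = 4 + 3·5^1 + 1·5^4 + 1·5^5. Digit sequence: (4, 3, 0, 0, 1, 1).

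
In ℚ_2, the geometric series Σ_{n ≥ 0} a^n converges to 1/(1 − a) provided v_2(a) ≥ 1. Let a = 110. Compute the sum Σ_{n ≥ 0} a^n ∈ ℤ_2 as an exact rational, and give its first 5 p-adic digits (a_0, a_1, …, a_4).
Σ a^n = 1/(1 − a) = -1/109;  first 5 digits = (1, 1, 0, 1, 1)

v_2(a) = 1 ≥ 1, so the series converges in ℤ_2 to 1/(1 − a) = 1/(1 − 110) = -1/109. Expand this rational in ℤ_2: compute digits iteratively via d_i = x_i mod 2, x_{i+1} = (x_i − d_i)/2. The first 5 digits are (1, 1, 0, 1, 1).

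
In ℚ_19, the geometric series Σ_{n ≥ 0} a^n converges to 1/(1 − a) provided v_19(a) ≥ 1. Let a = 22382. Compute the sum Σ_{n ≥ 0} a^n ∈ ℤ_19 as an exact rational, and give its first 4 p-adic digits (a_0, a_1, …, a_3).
Σ a^n = 1/(1 − a) = -1/22381;  first 4 digits = (1, 0, 5, 3)

v_19(a) = 2 ≥ 1, so the series converges in ℤ_19 to 1/(1 − a) = 1/(1 − 22382) = -1/22381. Expand this rational in ℤ_19: compute digits iteratively via d_i = x_i mod 19, x_{i+1} = (x_i − d_i)/19. The first 4 digits are (1, 0, 5, 3).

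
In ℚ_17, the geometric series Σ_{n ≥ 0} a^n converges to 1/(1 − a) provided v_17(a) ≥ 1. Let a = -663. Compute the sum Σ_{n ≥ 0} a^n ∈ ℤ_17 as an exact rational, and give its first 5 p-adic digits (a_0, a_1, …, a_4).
Σ a^n = 1/(1 − a) = 1/664;  first 5 digits = (1, 12, 5, 15, 13)

v_17(a) = 1 ≥ 1, so the series converges in ℤ_17 to 1/(1 − a) = 1/(1 − (-663)) = 1/664. Expand this rational in ℤ_17: compute digits iteratively via d_i = x_i mod 17, x_{i+1} = (x_i − d_i)/17. The first 5 digits are (1, 12, 5, 15, 13).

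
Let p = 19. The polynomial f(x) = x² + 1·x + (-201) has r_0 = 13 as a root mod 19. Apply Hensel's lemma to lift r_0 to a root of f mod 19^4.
r_3 = 43561 (mod 130321)

Hensel: r_{i+1} = r_i − f(r_i)·(f′(r_i))^{-1} mod 19^{i+2}, f′(x) = 2x + 1. Iterate:
  r_0 = 13 (mod 19)
  r_1 = 241 (mod 361)
  r_2 = 2407 (mod 6859)
  r_3 = 43561 (mod 130321)
Final: r = 43561 satisfies f(r) ≡ 0 mod 19^4.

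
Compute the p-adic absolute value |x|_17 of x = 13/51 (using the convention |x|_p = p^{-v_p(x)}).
|13/51|_17 = 17

Step 1 — compute v_17(x) by factoring powers of 17 out of the numerator and denominator: v_17(13/51) = -1. Step 2 — apply |x|_p = p^{-v_p(x)} = 17^{1} = 17.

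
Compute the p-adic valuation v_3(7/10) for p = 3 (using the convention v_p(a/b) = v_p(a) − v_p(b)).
v_3(7/10) = 0

Factor powers of 3 from the numerator and denominator of the reduced fraction: 7 = 3^0 · 7 and 10 = 3^0 · 10. Apply v_p(a/b) = v_p(a) − v_p(b): v_3(7/10) = 0 − 0 = 0.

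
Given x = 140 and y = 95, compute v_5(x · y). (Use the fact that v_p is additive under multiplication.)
v_5(13300) = 2

v_p(x) = 1 (factor: 140 = 5^1 · 28); v_p(y) = 1 (factor: 95 = 5^1 · 19). Additivity: v_p(xy) = v_p(x) + v_p(y) = 1 + 1 = 2. (Direct check: xy = 13300 = 5^2 · (532).)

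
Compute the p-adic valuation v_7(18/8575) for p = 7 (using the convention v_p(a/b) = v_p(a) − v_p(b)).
v_7(18/8575) = -3

Factor powers of 7 from the numerator and denominator of the reduced fraction: 18 = 7^0 · 18 and 8575 = 7^3 · 25. Apply v_p(a/b) = v_p(a) − v_p(b): v_7(18/8575) = 0 − 3 = -3.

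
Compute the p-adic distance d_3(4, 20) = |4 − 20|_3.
d_3(4, 20) = 1

Step 1 — x − y = 4 − 20 = -16. Step 2 — v_3(-16) = 0 (factor: -16 = −(3^0 · 16); the sign does not affect v_p). Step 3 — |x − y|_3 = 3^{0} = 1.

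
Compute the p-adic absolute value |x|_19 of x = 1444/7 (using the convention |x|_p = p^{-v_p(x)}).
|1444/7|_19 = 1/361

Step 1 — compute v_19(x) by factoring powers of 19 out of the numerator and denominator: v_19(1444/7) = 2. Step 2 — apply |x|_p = p^{-v_p(x)} = 19^{-2} = 1/361.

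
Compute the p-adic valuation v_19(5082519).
v_19(5082519) = 4

v_19(n) is the largest exponent k such that 19^k divides n. Factor out: 5082519 = 19^4 · 39. (Sign doesn't affect v_p.) So v_19(5082519) = 4.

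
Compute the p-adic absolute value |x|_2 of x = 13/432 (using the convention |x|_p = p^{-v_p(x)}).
|13/432|_2 = 16

Step 1 — compute v_2(x) by factoring powers of 2 out of the numerator and denominator: v_2(13/432) = -4. Step 2 — apply |x|_p = p^{-v_p(x)} = 2^{4} = 16.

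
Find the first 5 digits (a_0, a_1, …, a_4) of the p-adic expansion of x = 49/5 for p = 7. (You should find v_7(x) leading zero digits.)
(a_0, …, a_4) = (0, 0, 3, 1, 4)

v_7(49/5) = 2, so a_0 = ... = a_1 = 0. Factor out: x = 7^2 · u with u = 1/5 a unit in ℤ_7. Expand u iteratively via a_{v+i} = u_i mod 7, u_{i+1} = (u_i − a_{v+i})/7:
  u_0 = 1/5;  a_2 = 3;  u_1 = (u_0 − 3)/7 = -2/5
  u_1 = -2/5;  a_3 = 1;  u_2 = (u_1 − 1)/7 = -1/5
  u_2 = -1/5;  a_4 = 4;  u_3 = (u_2 − 4)/7 = -3/5
Digits: (0, 0, 3, 1, 4).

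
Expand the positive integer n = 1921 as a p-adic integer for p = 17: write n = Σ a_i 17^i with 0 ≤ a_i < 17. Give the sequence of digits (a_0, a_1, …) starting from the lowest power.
(a_0, a_1, …) = (0, 11, 6)

Repeated division by 17 gives the digits low-to-high: 1921 = 11·17^1 + 6·17^2. Digit sequence: (0, 11, 6).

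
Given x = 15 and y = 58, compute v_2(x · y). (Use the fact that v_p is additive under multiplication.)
v_2(870) = 1

v_p(x) = 0 (factor: 15 = 2^0 · 15); v_p(y) = 1 (factor: 58 = 2^1 · 29). Additivity: v_p(xy) = v_p(x) + v_p(y) = 0 + 1 = 1. (Direct check: xy = 870 = 2^1 · (435).)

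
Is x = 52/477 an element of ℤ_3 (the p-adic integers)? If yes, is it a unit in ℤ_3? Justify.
x ∉ ℤ_3 (v_3(x) = -2 < 0)

ℤ_3 = {x ∈ ℚ_3 : v_3(x) ≥ 0} and ℤ_3^× = {x ∈ ℤ_3 : v_3(x) = 0}. Here v_3(52/477) = v_3(num) − v_3(den) = -2; compare against these criteria.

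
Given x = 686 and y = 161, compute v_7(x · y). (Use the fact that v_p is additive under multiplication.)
v_7(110446) = 4

v_p(x) = 3 (factor: 686 = 7^3 · 2); v_p(y) = 1 (factor: 161 = 7^1 · 23). Additivity: v_p(xy) = v_p(x) + v_p(y) = 3 + 1 = 4. (Direct check: xy = 110446 = 7^4 · (46).)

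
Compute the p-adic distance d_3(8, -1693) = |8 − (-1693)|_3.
d_3(8, -1693) = 1/243

Step 1 — x − y = 8 − (-1693) = 1701. Step 2 — v_3(1701) = 5 (factor: 1701 = (3^5 · 7); the sign does not affect v_p). Step 3 — |x − y|_3 = 3^{-5} = 1/243.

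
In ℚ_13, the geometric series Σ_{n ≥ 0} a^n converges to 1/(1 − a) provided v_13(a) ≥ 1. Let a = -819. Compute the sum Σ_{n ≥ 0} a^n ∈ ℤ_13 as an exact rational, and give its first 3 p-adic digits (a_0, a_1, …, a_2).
Σ a^n = 1/(1 − a) = 1/820;  first 3 digits = (1, 2, 12)

v_13(a) = 1 ≥ 1, so the series converges in ℤ_13 to 1/(1 − a) = 1/(1 − (-819)) = 1/820. Expand this rational in ℤ_13: compute digits iteratively via d_i = x_i mod 13, x_{i+1} = (x_i − d_i)/13. The first 3 digits are (1, 2, 12).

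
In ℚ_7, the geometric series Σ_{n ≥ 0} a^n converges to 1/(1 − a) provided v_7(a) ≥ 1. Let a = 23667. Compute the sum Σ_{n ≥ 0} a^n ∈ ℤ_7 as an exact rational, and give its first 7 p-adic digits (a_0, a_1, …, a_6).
Σ a^n = 1/(1 − a) = -1/23666;  first 7 digits = (1, 0, 0, 6, 2, 1, 1)

v_7(a) = 3 ≥ 1, so the series converges in ℤ_7 to 1/(1 − a) = 1/(1 − 23667) = -1/23666. Expand this rational in ℤ_7: compute digits iteratively via d_i = x_i mod 7, x_{i+1} = (x_i − d_i)/7. The first 7 digits are (1, 0, 0, 6, 2, 1, 1).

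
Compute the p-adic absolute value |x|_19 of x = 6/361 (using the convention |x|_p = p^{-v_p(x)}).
|6/361|_19 = 361

Step 1 — compute v_19(x) by factoring powers of 19 out of the numerator and denominator: v_19(6/361) = -2. Step 2 — apply |x|_p = p^{-v_p(x)} = 19^{2} = 361.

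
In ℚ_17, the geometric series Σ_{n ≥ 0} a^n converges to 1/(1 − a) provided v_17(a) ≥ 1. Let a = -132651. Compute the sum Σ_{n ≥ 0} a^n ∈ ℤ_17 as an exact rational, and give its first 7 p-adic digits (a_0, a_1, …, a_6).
Σ a^n = 1/(1 − a) = 1/132652;  first 7 digits = (1, 0, 0, 7, 15, 16, 14)

v_17(a) = 3 ≥ 1, so the series converges in ℤ_17 to 1/(1 − a) = 1/(1 − (-132651)) = 1/132652. Expand this rational in ℤ_17: compute digits iteratively via d_i = x_i mod 17, x_{i+1} = (x_i − d_i)/17. The first 7 digits are (1, 0, 0, 7, 15, 16, 14).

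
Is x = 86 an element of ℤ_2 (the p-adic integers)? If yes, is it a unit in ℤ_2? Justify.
x ∈ ℤ_2 but not a unit; v_2(x) = 1 > 0

ℤ_2 = {x ∈ ℚ_2 : v_2(x) ≥ 0} and ℤ_2^× = {x ∈ ℤ_2 : v_2(x) = 0}. Here v_2(86) = v_2(num) − v_2(den) = 1; compare against these criteria.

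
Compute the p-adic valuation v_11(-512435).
v_11(-512435) = 4

v_11(n) is the largest exponent k such that 11^k divides n. Factor out: -512435 = -11^4 · 35. (Sign doesn't affect v_p.) So v_11(-512435) = 4.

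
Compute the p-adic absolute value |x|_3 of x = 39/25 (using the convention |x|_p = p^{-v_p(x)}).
|39/25|_3 = 1/3

Step 1 — compute v_3(x) by factoring powers of 3 out of the numerator and denominator: v_3(39/25) = 1. Step 2 — apply |x|_p = p^{-v_p(x)} = 3^{-1} = 1/3.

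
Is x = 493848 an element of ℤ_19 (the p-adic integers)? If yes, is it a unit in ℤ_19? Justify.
x ∈ ℤ_19 but not a unit; v_19(x) = 3 > 0

ℤ_19 = {x ∈ ℚ_19 : v_19(x) ≥ 0} and ℤ_19^× = {x ∈ ℤ_19 : v_19(x) = 0}. Here v_19(493848) = v_19(num) − v_19(den) = 3; compare against these criteria.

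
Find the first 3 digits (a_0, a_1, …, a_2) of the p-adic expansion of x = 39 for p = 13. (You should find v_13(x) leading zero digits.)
(a_0, …, a_2) = (0, 3, 0)

v_13(39) = 1, so a_0 = ... = a_0 = 0. Factor out: x = 13^1 · u with u = 3 a unit in ℤ_13. Expand u iteratively via a_{v+i} = u_i mod 13, u_{i+1} = (u_i − a_{v+i})/13:
  u_0 = 3;  a_1 = 3;  u_1 = (u_0 − 3)/13 = 0
  u_1 = 0;  a_2 = 0;  u_2 = (u_1 − 0)/13 = 0
Digits: (0, 3, 0).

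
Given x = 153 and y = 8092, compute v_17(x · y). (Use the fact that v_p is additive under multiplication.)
v_17(1238076) = 3

v_p(x) = 1 (factor: 153 = 17^1 · 9); v_p(y) = 2 (factor: 8092 = 17^2 · 28). Additivity: v_p(xy) = v_p(x) + v_p(y) = 1 + 2 = 3. (Direct check: xy = 1238076 = 17^3 · (252).)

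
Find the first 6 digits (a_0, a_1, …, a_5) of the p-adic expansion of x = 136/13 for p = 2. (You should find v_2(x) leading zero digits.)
(a_0, …, a_5) = (0, 0, 0, 1, 0, 1)

v_2(136/13) = 3, so a_0 = ... = a_2 = 0. Factor out: x = 2^3 · u with u = 17/13 a unit in ℤ_2. Expand u iteratively via a_{v+i} = u_i mod 2, u_{i+1} = (u_i − a_{v+i})/2:
  u_0 = 17/13;  a_3 = 1;  u_1 = (u_0 − 1)/2 = 2/13
  u_1 = 2/13;  a_4 = 0;  u_2 = (u_1 − 0)/2 = 1/13
  u_2 = 1/13;  a_5 = 1;  u_3 = (u_2 − 1)/2 = -6/13
Digits: (0, 0, 0, 1, 0, 1).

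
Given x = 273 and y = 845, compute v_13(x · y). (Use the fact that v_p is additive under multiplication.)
v_13(230685) = 3

v_p(x) = 1 (factor: 273 = 13^1 · 21); v_p(y) = 2 (factor: 845 = 13^2 · 5). Additivity: v_p(xy) = v_p(x) + v_p(y) = 1 + 2 = 3. (Direct check: xy = 230685 = 13^3 · (105).)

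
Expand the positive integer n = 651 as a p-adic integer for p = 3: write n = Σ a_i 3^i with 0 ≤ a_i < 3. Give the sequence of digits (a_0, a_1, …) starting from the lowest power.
(a_0, a_1, …) = (0, 1, 0, 0, 2, 2)

Repeated division by 3 gives the digits low-to-high: 651 = 1·3^1 + 2·3^4 + 2·3^5. Digit sequence: (0, 1, 0, 0, 2, 2).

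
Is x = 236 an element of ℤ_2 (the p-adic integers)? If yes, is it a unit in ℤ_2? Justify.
x ∈ ℤ_2 but not a unit; v_2(x) = 2 > 0

ℤ_2 = {x ∈ ℚ_2 : v_2(x) ≥ 0} and ℤ_2^× = {x ∈ ℤ_2 : v_2(x) = 0}. Here v_2(236) = v_2(num) − v_2(den) = 2; compare against these criteria.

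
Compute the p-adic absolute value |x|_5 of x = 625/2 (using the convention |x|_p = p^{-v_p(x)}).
|625/2|_5 = 1/625

Step 1 — compute v_5(x) by factoring powers of 5 out of the numerator and denominator: v_5(625/2) = 4. Step 2 — apply |x|_p = p^{-v_p(x)} = 5^{-4} = 1/625.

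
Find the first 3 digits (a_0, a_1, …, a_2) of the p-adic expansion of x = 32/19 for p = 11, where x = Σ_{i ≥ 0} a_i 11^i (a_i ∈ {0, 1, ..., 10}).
(a_0, …, a_2) = (4, 5, 3)

v_11(32/19) = 0 (numerator and denominator both coprime to 11), so x ∈ ℤ_11^×. Compute digits iteratively via a_i = x_i mod 11, x_{i+1} = (x_i − a_i)/11, with x_0 = x:
  x_0 = 32/19;  a_0 = 4;  x_1 = (x_0 − 4)/11 = -4/19
  x_1 = -4/19;  a_1 = 5;  x_2 = (x_1 − 5)/11 = -9/19
  x_2 = -9/19;  a_2 = 3;  x_3 = (x_2 − 3)/11 = -6/19
Digits: (4, 5, 3).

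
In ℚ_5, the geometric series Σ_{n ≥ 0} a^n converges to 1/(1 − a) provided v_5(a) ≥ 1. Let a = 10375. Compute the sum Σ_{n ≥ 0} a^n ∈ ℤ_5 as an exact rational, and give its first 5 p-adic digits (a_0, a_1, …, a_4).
Σ a^n = 1/(1 − a) = -1/10374;  first 5 digits = (1, 0, 0, 3, 1)

v_5(a) = 3 ≥ 1, so the series converges in ℤ_5 to 1/(1 − a) = 1/(1 − 10375) = -1/10374. Expand this rational in ℤ_5: compute digits iteratively via d_i = x_i mod 5, x_{i+1} = (x_i − d_i)/5. The first 5 digits are (1, 0, 0, 3, 1).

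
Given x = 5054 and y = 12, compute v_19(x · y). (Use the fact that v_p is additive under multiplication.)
v_19(60648) = 2

v_p(x) = 2 (factor: 5054 = 19^2 · 14); v_p(y) = 0 (factor: 12 = 19^0 · 12). Additivity: v_p(xy) = v_p(x) + v_p(y) = 2 + 0 = 2. (Direct check: xy = 60648 = 19^2 · (168).)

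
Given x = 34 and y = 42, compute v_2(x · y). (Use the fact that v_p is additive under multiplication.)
v_2(1428) = 2

v_p(x) = 1 (factor: 34 = 2^1 · 17); v_p(y) = 1 (factor: 42 = 2^1 · 21). Additivity: v_p(xy) = v_p(x) + v_p(y) = 1 + 1 = 2. (Direct check: xy = 1428 = 2^2 · (357).)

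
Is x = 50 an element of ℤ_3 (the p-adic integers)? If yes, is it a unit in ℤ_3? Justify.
x ∈ ℤ_3^× (unit); v_3(x) = 0

ℤ_3 = {x ∈ ℚ_3 : v_3(x) ≥ 0} and ℤ_3^× = {x ∈ ℤ_3 : v_3(x) = 0}. Here v_3(50) = v_3(num) − v_3(den) = 0; compare against these criteria.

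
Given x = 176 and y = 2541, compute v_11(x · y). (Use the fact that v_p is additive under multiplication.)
v_11(447216) = 3

v_p(x) = 1 (factor: 176 = 11^1 · 16); v_p(y) = 2 (factor: 2541 = 11^2 · 21). Additivity: v_p(xy) = v_p(x) + v_p(y) = 1 + 2 = 3. (Direct check: xy = 447216 = 11^3 · (336).)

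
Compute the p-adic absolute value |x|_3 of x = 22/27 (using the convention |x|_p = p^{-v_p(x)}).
|22/27|_3 = 27

Step 1 — compute v_3(x) by factoring powers of 3 out of the numerator and denominator: v_3(22/27) = -3. Step 2 — apply |x|_p = p^{-v_p(x)} = 3^{3} = 27.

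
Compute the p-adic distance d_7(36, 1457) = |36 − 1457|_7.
d_7(36, 1457) = 1/49

Step 1 — x − y = 36 − 1457 = -1421. Step 2 — v_7(-1421) = 2 (factor: -1421 = −(7^2 · 29); the sign does not affect v_p). Step 3 — |x − y|_7 = 7^{-2} = 1/49.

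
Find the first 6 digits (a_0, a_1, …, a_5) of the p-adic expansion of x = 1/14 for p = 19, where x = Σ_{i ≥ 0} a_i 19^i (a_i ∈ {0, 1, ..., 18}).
(a_0, …, a_5) = (15, 6, 1, 4, 12, 17)

v_19(1/14) = 0 (numerator and denominator both coprime to 19), so x ∈ ℤ_19^×. Compute digits iteratively via a_i = x_i mod 19, x_{i+1} = (x_i − a_i)/19, with x_0 = x:
  x_0 = 1/14;  a_0 = 15;  x_1 = (x_0 − 15)/19 = -11/14
  x_1 = -11/14;  a_1 = 6;  x_2 = (x_1 − 6)/19 = -5/14
  x_2 = -5/14;  a_2 = 1;  x_3 = (x_2 − 1)/19 = -1/14
  x_3 = -1/14;  a_3 = 4;  x_4 = (x_3 − 4)/19 = -3/14
  x_4 = -3/14;  a_4 = 12;  x_5 = (x_4 − 12)/19 = -9/14
  x_5 = -9/14;  a_5 = 17;  x_6 = (x_5 − 17)/19 = -13/14
Digits: (15, 6, 1, 4, 12, 17).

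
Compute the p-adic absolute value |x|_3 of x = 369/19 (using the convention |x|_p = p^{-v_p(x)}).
|369/19|_3 = 1/9

Step 1 — compute v_3(x) by factoring powers of 3 out of the numerator and denominator: v_3(369/19) = 2. Step 2 — apply |x|_p = p^{-v_p(x)} = 3^{-2} = 1/9.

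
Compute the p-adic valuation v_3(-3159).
v_3(-3159) = 5

v_3(n) is the largest exponent k such that 3^k divides n. Factor out: -3159 = -3^5 · 13. (Sign doesn't affect v_p.) So v_3(-3159) = 5.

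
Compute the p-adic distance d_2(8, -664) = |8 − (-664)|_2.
d_2(8, -664) = 1/32

Step 1 — x − y = 8 − (-664) = 672. Step 2 — v_2(672) = 5 (factor: 672 = (2^5 · 21); the sign does not affect v_p). Step 3 — |x − y|_2 = 2^{-5} = 1/32.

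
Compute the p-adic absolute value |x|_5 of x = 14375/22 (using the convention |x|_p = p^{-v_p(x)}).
|14375/22|_5 = 1/625

Step 1 — compute v_5(x) by factoring powers of 5 out of the numerator and denominator: v_5(14375/22) = 4. Step 2 — apply |x|_p = p^{-v_p(x)} = 5^{-4} = 1/625.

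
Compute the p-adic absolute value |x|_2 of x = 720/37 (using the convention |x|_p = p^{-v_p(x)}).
|720/37|_2 = 1/16

Step 1 — compute v_2(x) by factoring powers of 2 out of the numerator and denominator: v_2(720/37) = 4. Step 2 — apply |x|_p = p^{-v_p(x)} = 2^{-4} = 1/16.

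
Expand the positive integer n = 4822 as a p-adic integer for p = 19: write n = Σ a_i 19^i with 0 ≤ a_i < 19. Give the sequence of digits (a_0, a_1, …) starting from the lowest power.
(a_0, a_1, …) = (15, 6, 13)

Repeated division by 19 gives the digits low-to-high: 4822 = 15 + 6·19^1 + 13·19^2. Digit sequence: (15, 6, 13).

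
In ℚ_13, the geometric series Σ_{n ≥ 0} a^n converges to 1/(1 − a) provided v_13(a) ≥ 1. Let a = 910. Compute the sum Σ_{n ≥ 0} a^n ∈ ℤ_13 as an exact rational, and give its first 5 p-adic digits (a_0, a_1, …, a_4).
Σ a^n = 1/(1 − a) = -1/909;  first 5 digits = (1, 5, 4, 8, 11)

v_13(a) = 1 ≥ 1, so the series converges in ℤ_13 to 1/(1 − a) = 1/(1 − 910) = -1/909. Expand this rational in ℤ_13: compute digits iteratively via d_i = x_i mod 13, x_{i+1} = (x_i − d_i)/13. The first 5 digits are (1, 5, 4, 8, 11).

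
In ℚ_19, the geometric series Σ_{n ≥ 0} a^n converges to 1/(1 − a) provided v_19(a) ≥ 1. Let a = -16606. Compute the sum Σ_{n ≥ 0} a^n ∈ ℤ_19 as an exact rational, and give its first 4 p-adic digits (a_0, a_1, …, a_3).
Σ a^n = 1/(1 − a) = 1/16607;  first 4 digits = (1, 0, 11, 16)

v_19(a) = 2 ≥ 1, so the series converges in ℤ_19 to 1/(1 − a) = 1/(1 − (-16606)) = 1/16607. Expand this rational in ℤ_19: compute digits iteratively via d_i = x_i mod 19, x_{i+1} = (x_i − d_i)/19. The first 4 digits are (1, 0, 11, 16).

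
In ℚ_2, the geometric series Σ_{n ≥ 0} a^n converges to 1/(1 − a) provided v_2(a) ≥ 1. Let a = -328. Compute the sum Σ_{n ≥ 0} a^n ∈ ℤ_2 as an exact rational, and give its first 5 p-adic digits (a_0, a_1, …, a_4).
Σ a^n = 1/(1 − a) = 1/329;  first 5 digits = (1, 0, 0, 1, 1)

v_2(a) = 3 ≥ 1, so the series converges in ℤ_2 to 1/(1 − a) = 1/(1 − (-328)) = 1/329. Expand this rational in ℤ_2: compute digits iteratively via d_i = x_i mod 2, x_{i+1} = (x_i − d_i)/2. The first 5 digits are (1, 0, 0, 1, 1).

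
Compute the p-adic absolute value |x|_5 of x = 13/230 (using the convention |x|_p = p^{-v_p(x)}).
|13/230|_5 = 5

Step 1 — compute v_5(x) by factoring powers of 5 out of the numerator and denominator: v_5(13/230) = -1. Step 2 — apply |x|_p = p^{-v_p(x)} = 5^{1} = 5.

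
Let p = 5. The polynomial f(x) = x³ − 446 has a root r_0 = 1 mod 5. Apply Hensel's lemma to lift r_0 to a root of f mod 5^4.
r_3 = 91 (mod 625)

Hensel: r_{i+1} = r_i − f(r_i)/f′(r_i) mod 5^{i+2}, where f′(x) = 3x². Iterate:
  r_0 = 1 (mod 5)
  r_1 = 16 (mod 25)
  r_2 = 91 (mod 125)
  r_3 = 91 (mod 625)
Final: r = 91 with f(r) ≡ 0 mod 5^4.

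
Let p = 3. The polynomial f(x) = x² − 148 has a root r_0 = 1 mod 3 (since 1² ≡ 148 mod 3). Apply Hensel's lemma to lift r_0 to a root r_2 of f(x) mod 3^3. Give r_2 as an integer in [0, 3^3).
r_2 = 16 (mod 27)

Hensel's recurrence: r_{i+1} = r_i − f(r_i)·(f′(r_i))^{-1} mod 3^{i+2}, with f′(x) = 2x. Iterate:
  r_0 = 1 (mod 3)
  r_1 = 7 (mod 9)
  r_2 = 16 (mod 27)
Final: r_2 = 16, and one checks f(r_2) ≡ 0 mod 3^3.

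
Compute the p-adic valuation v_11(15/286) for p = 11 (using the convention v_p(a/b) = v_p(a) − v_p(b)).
v_11(15/286) = -1

Factor powers of 11 from the numerator and denominator of the reduced fraction: 15 = 11^0 · 15 and 286 = 11^1 · 26. Apply v_p(a/b) = v_p(a) − v_p(b): v_11(15/286) = 0 − 1 = -1.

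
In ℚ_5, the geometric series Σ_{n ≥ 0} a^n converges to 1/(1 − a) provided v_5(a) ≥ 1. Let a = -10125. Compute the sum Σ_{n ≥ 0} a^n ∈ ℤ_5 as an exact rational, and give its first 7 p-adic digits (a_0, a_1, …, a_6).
Σ a^n = 1/(1 − a) = 1/10126;  first 7 digits = (1, 0, 0, 4, 3, 1, 0)

v_5(a) = 3 ≥ 1, so the series converges in ℤ_5 to 1/(1 − a) = 1/(1 − (-10125)) = 1/10126. Expand this rational in ℤ_5: compute digits iteratively via d_i = x_i mod 5, x_{i+1} = (x_i − d_i)/5. The first 7 digits are (1, 0, 0, 4, 3, 1, 0).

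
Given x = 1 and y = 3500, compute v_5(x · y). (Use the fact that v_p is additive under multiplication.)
v_5(3500) = 3

v_p(x) = 0 (factor: 1 = 5^0 · 1); v_p(y) = 3 (factor: 3500 = 5^3 · 28). Additivity: v_p(xy) = v_p(x) + v_p(y) = 0 + 3 = 3. (Direct check: xy = 3500 = 5^3 · (28).)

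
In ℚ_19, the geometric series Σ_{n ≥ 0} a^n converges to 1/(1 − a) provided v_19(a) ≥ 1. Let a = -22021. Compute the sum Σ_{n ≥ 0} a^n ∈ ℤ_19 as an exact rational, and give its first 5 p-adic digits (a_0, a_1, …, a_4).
Σ a^n = 1/(1 − a) = 1/22022;  first 5 digits = (1, 0, 15, 15, 15)

v_19(a) = 2 ≥ 1, so the series converges in ℤ_19 to 1/(1 − a) = 1/(1 − (-22021)) = 1/22022. Expand this rational in ℤ_19: compute digits iteratively via d_i = x_i mod 19, x_{i+1} = (x_i − d_i)/19. The first 5 digits are (1, 0, 15, 15, 15).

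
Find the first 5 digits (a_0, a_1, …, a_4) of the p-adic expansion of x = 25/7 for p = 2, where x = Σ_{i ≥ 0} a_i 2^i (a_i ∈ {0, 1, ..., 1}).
(a_0, …, a_4) = (1, 1, 1, 1, 1)

v_2(25/7) = 0 (numerator and denominator both coprime to 2), so x ∈ ℤ_2^×. Compute digits iteratively via a_i = x_i mod 2, x_{i+1} = (x_i − a_i)/2, with x_0 = x:
  x_0 = 25/7;  a_0 = 1;  x_1 = (x_0 − 1)/2 = 9/7
  x_1 = 9/7;  a_1 = 1;  x_2 = (x_1 − 1)/2 = 1/7
  x_2 = 1/7;  a_2 = 1;  x_3 = (x_2 − 1)/2 = -3/7
  x_3 = -3/7;  a_3 = 1;  x_4 = (x_3 − 1)/2 = -5/7
  x_4 = -5/7;  a_4 = 1;  x_5 = (x_4 − 1)/2 = -6/7
Digits: (1, 1, 1, 1, 1).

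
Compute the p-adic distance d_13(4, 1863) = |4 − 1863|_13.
d_13(4, 1863) = 1/169

Step 1 — x − y = 4 − 1863 = -1859. Step 2 — v_13(-1859) = 2 (factor: -1859 = −(13^2 · 11); the sign does not affect v_p). Step 3 — |x − y|_13 = 13^{-2} = 1/169.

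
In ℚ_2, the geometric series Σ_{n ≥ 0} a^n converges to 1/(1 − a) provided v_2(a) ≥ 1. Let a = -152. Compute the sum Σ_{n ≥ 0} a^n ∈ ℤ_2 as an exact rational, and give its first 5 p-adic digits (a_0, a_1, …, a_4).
Σ a^n = 1/(1 − a) = 1/153;  first 5 digits = (1, 0, 0, 1, 0)

v_2(a) = 3 ≥ 1, so the series converges in ℤ_2 to 1/(1 − a) = 1/(1 − (-152)) = 1/153. Expand this rational in ℤ_2: compute digits iteratively via d_i = x_i mod 2, x_{i+1} = (x_i − d_i)/2. The first 5 digits are (1, 0, 0, 1, 0).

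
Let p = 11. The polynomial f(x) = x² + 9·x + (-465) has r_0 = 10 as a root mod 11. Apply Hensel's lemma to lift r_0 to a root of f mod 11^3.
r_2 = 1242 (mod 1331)

Hensel: r_{i+1} = r_i − f(r_i)·(f′(r_i))^{-1} mod 11^{i+2}, f′(x) = 2x + 9. Iterate:
  r_0 = 10 (mod 11)
  r_1 = 32 (mod 121)
  r_2 = 1242 (mod 1331)
Final: r = 1242 satisfies f(r) ≡ 0 mod 11^3.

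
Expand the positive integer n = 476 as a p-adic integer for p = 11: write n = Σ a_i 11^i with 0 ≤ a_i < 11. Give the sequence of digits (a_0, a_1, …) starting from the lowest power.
(a_0, a_1, …) = (3, 10, 3)

Repeated division by 11 gives the digits low-to-high: 476 = 3 + 10·11^1 + 3·11^2. Digit sequence: (3, 10, 3).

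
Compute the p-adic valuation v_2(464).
v_2(464) = 4

v_2(n) is the largest exponent k such that 2^k divides n. Factor out: 464 = 2^4 · 29. (Sign doesn't affect v_p.) So v_2(464) = 4.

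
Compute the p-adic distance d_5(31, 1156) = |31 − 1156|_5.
d_5(31, 1156) = 1/125

Step 1 — x − y = 31 − 1156 = -1125. Step 2 — v_5(-1125) = 3 (factor: -1125 = −(5^3 · 9); the sign does not affect v_p). Step 3 — |x − y|_5 = 5^{-3} = 1/125.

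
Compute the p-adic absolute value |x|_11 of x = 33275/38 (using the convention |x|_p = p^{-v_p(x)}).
|33275/38|_11 = 1/1331

Step 1 — compute v_11(x) by factoring powers of 11 out of the numerator and denominator: v_11(33275/38) = 3. Step 2 — apply |x|_p = p^{-v_p(x)} = 11^{-3} = 1/1331.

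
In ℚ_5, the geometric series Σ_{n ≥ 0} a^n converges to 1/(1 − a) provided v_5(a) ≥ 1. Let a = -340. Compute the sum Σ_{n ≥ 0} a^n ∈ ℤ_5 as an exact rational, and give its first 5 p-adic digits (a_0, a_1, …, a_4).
Σ a^n = 1/(1 − a) = 1/341;  first 5 digits = (1, 2, 0, 0, 4)

v_5(a) = 1 ≥ 1, so the series converges in ℤ_5 to 1/(1 − a) = 1/(1 − (-340)) = 1/341. Expand this rational in ℤ_5: compute digits iteratively via d_i = x_i mod 5, x_{i+1} = (x_i − d_i)/5. The first 5 digits are (1, 2, 0, 0, 4).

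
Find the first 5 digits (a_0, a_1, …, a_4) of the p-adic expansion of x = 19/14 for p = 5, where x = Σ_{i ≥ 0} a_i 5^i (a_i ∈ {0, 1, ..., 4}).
(a_0, …, a_4) = (1, 4, 1, 0, 1)

v_5(19/14) = 0 (numerator and denominator both coprime to 5), so x ∈ ℤ_5^×. Compute digits iteratively via a_i = x_i mod 5, x_{i+1} = (x_i − a_i)/5, with x_0 = x:
  x_0 = 19/14;  a_0 = 1;  x_1 = (x_0 − 1)/5 = 1/14
  x_1 = 1/14;  a_1 = 4;  x_2 = (x_1 − 4)/5 = -11/14
  x_2 = -11/14;  a_2 = 1;  x_3 = (x_2 − 1)/5 = -5/14
  x_3 = -5/14;  a_3 = 0;  x_4 = (x_3 − 0)/5 = -1/14
  x_4 = -1/14;  a_4 = 1;  x_5 = (x_4 − 1)/5 = -3/14
Digits: (1, 4, 1, 0, 1).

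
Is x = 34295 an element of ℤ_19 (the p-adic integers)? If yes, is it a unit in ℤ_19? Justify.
x ∈ ℤ_19 but not a unit; v_19(x) = 3 > 0

ℤ_19 = {x ∈ ℚ_19 : v_19(x) ≥ 0} and ℤ_19^× = {x ∈ ℤ_19 : v_19(x) = 0}. Here v_19(34295) = v_19(num) − v_19(den) = 3; compare against these criteria.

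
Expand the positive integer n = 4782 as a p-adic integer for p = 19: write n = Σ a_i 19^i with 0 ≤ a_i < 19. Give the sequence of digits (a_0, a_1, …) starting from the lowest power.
(a_0, a_1, …) = (13, 4, 13)

Repeated division by 19 gives the digits low-to-high: 4782 = 13 + 4·19^1 + 13·19^2. Digit sequence: (13, 4, 13).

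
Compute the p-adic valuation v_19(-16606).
v_19(-16606) = 2

v_19(n) is the largest exponent k such that 19^k divides n. Factor out: -16606 = -19^2 · 46. (Sign doesn't affect v_p.) So v_19(-16606) = 2.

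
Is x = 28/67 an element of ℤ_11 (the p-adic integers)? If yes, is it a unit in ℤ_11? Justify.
x ∈ ℤ_11^× (unit); v_11(x) = 0

ℤ_11 = {x ∈ ℚ_11 : v_11(x) ≥ 0} and ℤ_11^× = {x ∈ ℤ_11 : v_11(x) = 0}. Here v_11(28/67) = v_11(num) − v_11(den) = 0; compare against these criteria.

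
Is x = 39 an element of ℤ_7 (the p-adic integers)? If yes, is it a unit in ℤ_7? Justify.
x ∈ ℤ_7^× (unit); v_7(x) = 0

ℤ_7 = {x ∈ ℚ_7 : v_7(x) ≥ 0} and ℤ_7^× = {x ∈ ℤ_7 : v_7(x) = 0}. Here v_7(39) = v_7(num) − v_7(den) = 0; compare against these criteria.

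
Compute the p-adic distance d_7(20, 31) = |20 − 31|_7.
d_7(20, 31) = 1

Step 1 — x − y = 20 − 31 = -11. Step 2 — v_7(-11) = 0 (factor: -11 = −(7^0 · 11); the sign does not affect v_p). Step 3 — |x − y|_7 = 7^{0} = 1.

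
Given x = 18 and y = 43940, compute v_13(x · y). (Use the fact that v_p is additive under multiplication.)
v_13(790920) = 3

v_p(x) = 0 (factor: 18 = 13^0 · 18); v_p(y) = 3 (factor: 43940 = 13^3 · 20). Additivity: v_p(xy) = v_p(x) + v_p(y) = 0 + 3 = 3. (Direct check: xy = 790920 = 13^3 · (360).)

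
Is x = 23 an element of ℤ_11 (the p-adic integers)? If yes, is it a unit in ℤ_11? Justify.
x ∈ ℤ_11^× (unit); v_11(x) = 0

ℤ_11 = {x ∈ ℚ_11 : v_11(x) ≥ 0} and ℤ_11^× = {x ∈ ℤ_11 : v_11(x) = 0}. Here v_11(23) = v_11(num) − v_11(den) = 0; compare against these criteria.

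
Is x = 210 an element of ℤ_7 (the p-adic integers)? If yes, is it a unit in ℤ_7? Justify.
x ∈ ℤ_7 but not a unit; v_7(x) = 1 > 0

ℤ_7 = {x ∈ ℚ_7 : v_7(x) ≥ 0} and ℤ_7^× = {x ∈ ℤ_7 : v_7(x) = 0}. Here v_7(210) = v_7(num) − v_7(den) = 1; compare against these criteria.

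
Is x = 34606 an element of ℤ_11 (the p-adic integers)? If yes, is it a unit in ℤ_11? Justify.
x ∈ ℤ_11 but not a unit; v_11(x) = 3 > 0

ℤ_11 = {x ∈ ℚ_11 : v_11(x) ≥ 0} and ℤ_11^× = {x ∈ ℤ_11 : v_11(x) = 0}. Here v_11(34606) = v_11(num) − v_11(den) = 3; compare against these criteria.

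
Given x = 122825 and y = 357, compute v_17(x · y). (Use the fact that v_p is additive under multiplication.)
v_17(43848525) = 4

v_p(x) = 3 (factor: 122825 = 17^3 · 25); v_p(y) = 1 (factor: 357 = 17^1 · 21). Additivity: v_p(xy) = v_p(x) + v_p(y) = 3 + 1 = 4. (Direct check: xy = 43848525 = 17^4 · (525).)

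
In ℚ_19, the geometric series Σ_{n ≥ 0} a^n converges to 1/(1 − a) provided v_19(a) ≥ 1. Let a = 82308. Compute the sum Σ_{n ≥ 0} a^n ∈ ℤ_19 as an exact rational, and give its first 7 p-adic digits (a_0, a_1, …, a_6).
Σ a^n = 1/(1 − a) = -1/82307;  first 7 digits = (1, 0, 0, 12, 0, 0, 11)

v_19(a) = 3 ≥ 1, so the series converges in ℤ_19 to 1/(1 − a) = 1/(1 − 82308) = -1/82307. Expand this rational in ℤ_19: compute digits iteratively via d_i = x_i mod 19, x_{i+1} = (x_i − d_i)/19. The first 7 digits are (1, 0, 0, 12, 0, 0, 11).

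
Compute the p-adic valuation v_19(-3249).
v_19(-3249) = 2

v_19(n) is the largest exponent k such that 19^k divides n. Factor out: -3249 = -19^2 · 9. (Sign doesn't affect v_p.) So v_19(-3249) = 2.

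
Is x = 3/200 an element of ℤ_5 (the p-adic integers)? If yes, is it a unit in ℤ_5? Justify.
x ∉ ℤ_5 (v_5(x) = -2 < 0)

ℤ_5 = {x ∈ ℚ_5 : v_5(x) ≥ 0} and ℤ_5^× = {x ∈ ℤ_5 : v_5(x) = 0}. Here v_5(3/200) = v_5(num) − v_5(den) = -2; compare against these criteria.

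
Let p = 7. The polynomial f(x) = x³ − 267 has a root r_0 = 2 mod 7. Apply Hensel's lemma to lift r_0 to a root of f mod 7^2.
r_1 = 44 (mod 49)

Hensel: r_{i+1} = r_i − f(r_i)/f′(r_i) mod 7^{i+2}, where f′(x) = 3x². Iterate:
  r_0 = 2 (mod 7)
  r_1 = 44 (mod 49)
Final: r = 44 with f(r) ≡ 0 mod 7^2.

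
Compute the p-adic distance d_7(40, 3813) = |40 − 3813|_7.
d_7(40, 3813) = 1/343

Step 1 — x − y = 40 − 3813 = -3773. Step 2 — v_7(-3773) = 3 (factor: -3773 = −(7^3 · 11); the sign does not affect v_p). Step 3 — |x − y|_7 = 7^{-3} = 1/343.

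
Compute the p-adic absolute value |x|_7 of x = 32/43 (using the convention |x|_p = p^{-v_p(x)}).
|32/43|_7 = 1

Step 1 — compute v_7(x) by factoring powers of 7 out of the numerator and denominator: v_7(32/43) = 0. Step 2 — apply |x|_p = p^{-v_p(x)} = 7^{0} = 1.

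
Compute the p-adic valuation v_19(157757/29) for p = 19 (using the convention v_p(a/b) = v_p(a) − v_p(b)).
v_19(157757/29) = 3

Factor powers of 19 from the numerator and denominator of the reduced fraction: 157757 = 19^3 · 23 and 29 = 19^0 · 29. Apply v_p(a/b) = v_p(a) − v_p(b): v_19(157757/29) = 3 − 0 = 3.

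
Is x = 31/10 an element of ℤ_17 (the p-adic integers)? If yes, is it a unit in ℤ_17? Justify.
x ∈ ℤ_17^× (unit); v_17(x) = 0

ℤ_17 = {x ∈ ℚ_17 : v_17(x) ≥ 0} and ℤ_17^× = {x ∈ ℤ_17 : v_17(x) = 0}. Here v_17(31/10) = v_17(num) − v_17(den) = 0; compare against these criteria.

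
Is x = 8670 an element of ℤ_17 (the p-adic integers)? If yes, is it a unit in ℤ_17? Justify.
x ∈ ℤ_17 but not a unit; v_17(x) = 2 > 0

ℤ_17 = {x ∈ ℚ_17 : v_17(x) ≥ 0} and ℤ_17^× = {x ∈ ℤ_17 : v_17(x) = 0}. Here v_17(8670) = v_17(num) − v_17(den) = 2; compare against these criteria.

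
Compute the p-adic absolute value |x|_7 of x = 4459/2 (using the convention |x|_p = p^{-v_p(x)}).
|4459/2|_7 = 1/343

Step 1 — compute v_7(x) by factoring powers of 7 out of the numerator and denominator: v_7(4459/2) = 3. Step 2 — apply |x|_p = p^{-v_p(x)} = 7^{-3} = 1/343.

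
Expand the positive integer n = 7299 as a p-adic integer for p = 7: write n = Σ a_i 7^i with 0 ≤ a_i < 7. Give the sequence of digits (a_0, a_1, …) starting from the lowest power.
(a_0, a_1, …) = (5, 6, 1, 0, 3)

Repeated division by 7 gives the digits low-to-high: 7299 = 5 + 6·7^1 + 1·7^2 + 3·7^4. Digit sequence: (5, 6, 1, 0, 3).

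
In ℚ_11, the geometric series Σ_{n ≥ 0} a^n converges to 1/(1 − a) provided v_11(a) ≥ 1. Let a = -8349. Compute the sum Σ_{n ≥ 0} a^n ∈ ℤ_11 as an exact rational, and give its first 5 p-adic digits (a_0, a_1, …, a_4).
Σ a^n = 1/(1 − a) = 1/8350;  first 5 digits = (1, 0, 8, 4, 8)

v_11(a) = 2 ≥ 1, so the series converges in ℤ_11 to 1/(1 − a) = 1/(1 − (-8349)) = 1/8350. Expand this rational in ℤ_11: compute digits iteratively via d_i = x_i mod 11, x_{i+1} = (x_i − d_i)/11. The first 5 digits are (1, 0, 8, 4, 8).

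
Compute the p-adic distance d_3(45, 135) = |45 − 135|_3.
d_3(45, 135) = 1/9

Step 1 — x − y = 45 − 135 = -90. Step 2 — v_3(-90) = 2 (factor: -90 = −(3^2 · 10); the sign does not affect v_p). Step 3 — |x − y|_3 = 3^{-2} = 1/9.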